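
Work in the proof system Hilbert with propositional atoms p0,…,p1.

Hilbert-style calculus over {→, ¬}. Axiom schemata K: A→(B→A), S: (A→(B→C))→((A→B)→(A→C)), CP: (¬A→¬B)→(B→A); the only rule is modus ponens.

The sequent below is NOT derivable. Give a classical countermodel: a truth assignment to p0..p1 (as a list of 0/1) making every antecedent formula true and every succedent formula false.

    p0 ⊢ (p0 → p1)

Search for a countermodel by truth-table:
  v=00: Γ:[p0=F] Δ:[(p0 → p1)=T] refutes=False
  v=01: Γ:[p0=F] Δ:[(p0 → p1)=T] refutes=False
  v=10: Γ:[p0=T] Δ:[(p0 → p1)=F] refutes=True  ← countermodel

Result: [1, 0]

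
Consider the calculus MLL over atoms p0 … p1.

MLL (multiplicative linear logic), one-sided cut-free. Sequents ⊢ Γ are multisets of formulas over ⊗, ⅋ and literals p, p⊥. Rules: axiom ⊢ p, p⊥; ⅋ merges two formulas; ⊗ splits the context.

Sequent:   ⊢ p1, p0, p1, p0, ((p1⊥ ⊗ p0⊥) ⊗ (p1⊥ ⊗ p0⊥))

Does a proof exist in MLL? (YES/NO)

Derivation (root first):
[⊗]  ⊢ p1, p0, p1, p0, ((p1⊥ ⊗ p0⊥) ⊗ (p1⊥ ⊗ p0⊥))
  [⊗]  ⊢ p1, p0, (p1⊥ ⊗ p0⊥)
    [Ax]  ⊢ p1, p1⊥
    [Ax]  ⊢ p0, p0⊥
  [⊗]  ⊢ p1, p0, (p1⊥ ⊗ p0⊥)
    [Ax]  ⊢ p1, p1⊥
    [Ax]  ⊢ p0, p0⊥

Result: YES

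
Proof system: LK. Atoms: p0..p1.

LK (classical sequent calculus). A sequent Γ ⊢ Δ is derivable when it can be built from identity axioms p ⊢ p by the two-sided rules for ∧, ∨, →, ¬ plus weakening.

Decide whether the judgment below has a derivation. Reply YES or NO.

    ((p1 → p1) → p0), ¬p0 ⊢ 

Derivation trace:
[¬L] ((p1 → p1) → p0), ¬p0 ⊢ 
  [→L] ((p1 → p1) → p0) ⊢ p0
    [→R]  ⊢ (p1 → p1)
      [Ax] p1 ⊢ p1
    [Ax] p0 ⊢ p0

Result: YES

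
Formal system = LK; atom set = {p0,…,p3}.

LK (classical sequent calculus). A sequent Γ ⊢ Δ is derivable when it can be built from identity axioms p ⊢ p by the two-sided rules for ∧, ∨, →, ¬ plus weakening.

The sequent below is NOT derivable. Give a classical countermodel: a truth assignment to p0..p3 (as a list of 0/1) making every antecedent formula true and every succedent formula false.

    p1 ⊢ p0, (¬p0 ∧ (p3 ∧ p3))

Enumerate valuations to refute Γ ⊢ Δ:
  v=0000: Γ:[p1=F] Δ:[p0=F, (¬p0 ∧ (p3 ∧ p3))=F] refutes=False
  v=0001: Γ:[p1=F] Δ:[p0=F, (¬p0 ∧ (p3 ∧ p3))=T] refutes=False
  v=0010: Γ:[p1=F] Δ:[p0=F, (¬p0 ∧ (p3 ∧ p3))=F] refutes=False
  v=0011: Γ:[p1=F] Δ:[p0=F, (¬p0 ∧ (p3 ∧ p3))=T] refutes=False
  v=0100: Γ:[p1=T] Δ:[p0=F, (¬p0 ∧ (p3 ∧ p3))=F] refutes=True  ← countermodel

Result: [0, 1, 0, 0]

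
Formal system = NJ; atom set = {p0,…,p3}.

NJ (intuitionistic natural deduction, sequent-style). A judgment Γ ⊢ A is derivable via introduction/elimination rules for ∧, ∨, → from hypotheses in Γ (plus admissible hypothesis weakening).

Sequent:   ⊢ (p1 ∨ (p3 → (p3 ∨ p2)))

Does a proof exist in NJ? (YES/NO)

Derivation (root first):
[∨I₂]  ⊢ (p1 ∨ (p3 → (p3 ∨ p2)))
  [→I]  ⊢ (p3 → (p3 ∨ p2))
    [∨I₁] p3 ⊢ (p3 ∨ p2)
      [Ax] p3 ⊢ p3

Result: YES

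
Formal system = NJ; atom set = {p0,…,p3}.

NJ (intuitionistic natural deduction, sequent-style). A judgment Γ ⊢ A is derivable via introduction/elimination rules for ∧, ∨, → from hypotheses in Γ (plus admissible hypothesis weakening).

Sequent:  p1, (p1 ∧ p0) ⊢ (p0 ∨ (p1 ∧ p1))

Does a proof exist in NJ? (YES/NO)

Derivation trace:
[Wk] p1, (p1 ∧ p0) ⊢ (p0 ∨ (p1 ∧ p1))
  [∨I₂] p1 ⊢ (p0 ∨ (p1 ∧ p1))
    [∧I] p1 ⊢ (p1 ∧ p1)
      [Ax] p1 ⊢ p1
      [Ax] p1 ⊢ p1

Result: YES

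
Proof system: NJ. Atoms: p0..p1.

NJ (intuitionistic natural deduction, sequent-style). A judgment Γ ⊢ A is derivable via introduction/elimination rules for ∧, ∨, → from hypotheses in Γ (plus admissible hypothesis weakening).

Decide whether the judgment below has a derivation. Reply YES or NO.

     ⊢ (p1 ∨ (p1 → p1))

Derivation trace:
[∨I₂]  ⊢ (p1 ∨ (p1 → p1))
  [→I]  ⊢ (p1 → p1)
    [Ax] p1 ⊢ p1

Result: YES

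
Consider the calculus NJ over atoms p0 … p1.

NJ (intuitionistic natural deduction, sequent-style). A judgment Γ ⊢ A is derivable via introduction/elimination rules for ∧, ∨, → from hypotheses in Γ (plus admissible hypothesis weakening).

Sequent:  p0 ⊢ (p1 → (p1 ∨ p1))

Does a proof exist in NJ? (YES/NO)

Proof tree:
[→I] p0 ⊢ (p1 → (p1 ∨ p1))
  [Wk] p1, p0 ⊢ (p1 ∨ p1)
    [∨I₁] p1 ⊢ (p1 ∨ p1)
      [Ax] p1 ⊢ p1

Result: YES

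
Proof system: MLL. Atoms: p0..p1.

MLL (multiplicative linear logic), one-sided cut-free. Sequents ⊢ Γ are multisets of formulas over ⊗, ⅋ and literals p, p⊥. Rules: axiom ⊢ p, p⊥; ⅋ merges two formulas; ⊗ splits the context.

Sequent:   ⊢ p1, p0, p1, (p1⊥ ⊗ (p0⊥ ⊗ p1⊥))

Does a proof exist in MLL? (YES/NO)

Derivation (root first):
[⊗]  ⊢ p1, p0, p1, (p1⊥ ⊗ (p0⊥ ⊗ p1⊥))
  [Ax]  ⊢ p1, p1⊥
  [⊗]  ⊢ p0, p1, (p0⊥ ⊗ p1⊥)
    [Ax]  ⊢ p0, p0⊥
    [Ax]  ⊢ p1, p1⊥

Result: YES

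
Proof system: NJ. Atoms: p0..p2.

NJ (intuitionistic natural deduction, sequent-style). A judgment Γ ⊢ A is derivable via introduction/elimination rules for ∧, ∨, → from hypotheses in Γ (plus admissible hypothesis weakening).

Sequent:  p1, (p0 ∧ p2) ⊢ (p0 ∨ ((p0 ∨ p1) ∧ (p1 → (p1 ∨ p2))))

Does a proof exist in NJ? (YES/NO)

Derivation (root first):
[∨I₂] p1, (p0 ∧ p2) ⊢ (p0 ∨ ((p0 ∨ p1) ∧ (p1 → (p1 ∨ p2))))
  [∧I] p1, (p0 ∧ p2) ⊢ ((p0 ∨ p1) ∧ (p1 → (p1 ∨ p2)))
    [Wk] p1, (p0 ∧ p2) ⊢ (p0 ∨ p1)
      [∨I₂] p1 ⊢ (p0 ∨ p1)
        [Ax] p1 ⊢ p1
    [→I]  ⊢ (p1 → (p1 ∨ p2))
      [∨I₁] p1 ⊢ (p1 ∨ p2)
        [Ax] p1 ⊢ p1

Result: YES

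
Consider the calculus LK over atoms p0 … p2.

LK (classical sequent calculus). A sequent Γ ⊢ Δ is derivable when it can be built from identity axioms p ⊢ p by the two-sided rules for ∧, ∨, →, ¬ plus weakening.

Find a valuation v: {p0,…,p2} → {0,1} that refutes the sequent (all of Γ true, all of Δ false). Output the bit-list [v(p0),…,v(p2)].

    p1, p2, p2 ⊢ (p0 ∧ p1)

Truth-table refutation:
  v=000: Γ:[p1=F, p2=F, p2=F] Δ:[(p0 ∧ p1)=F] refutes=False
  v=001: Γ:[p1=F, p2=T, p2=T] Δ:[(p0 ∧ p1)=F] refutes=False
  v=010: Γ:[p1=T, p2=F, p2=F] Δ:[(p0 ∧ p1)=F] refutes=False
  v=011: Γ:[p1=T, p2=T, p2=T] Δ:[(p0 ∧ p1)=F] refutes=True  ← countermodel

Result: [0, 1, 1]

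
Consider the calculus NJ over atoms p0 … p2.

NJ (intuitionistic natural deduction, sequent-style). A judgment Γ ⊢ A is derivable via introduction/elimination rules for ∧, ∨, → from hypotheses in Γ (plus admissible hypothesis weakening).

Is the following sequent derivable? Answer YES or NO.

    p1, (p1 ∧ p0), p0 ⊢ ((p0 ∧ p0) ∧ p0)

Derivation trace:
[∧I] p1, (p1 ∧ p0), p0 ⊢ ((p0 ∧ p0) ∧ p0)
  [∧I] p1, p0 ⊢ (p0 ∧ p0)
    [Wk] p0, p1 ⊢ p0
      [Ax] p0 ⊢ p0
    [Ax] p0 ⊢ p0
  [Wk] p0, p1, (p1 ∧ p0) ⊢ p0
    [Wk] p0, p1 ⊢ p0
      [Ax] p0 ⊢ p0

Result: YES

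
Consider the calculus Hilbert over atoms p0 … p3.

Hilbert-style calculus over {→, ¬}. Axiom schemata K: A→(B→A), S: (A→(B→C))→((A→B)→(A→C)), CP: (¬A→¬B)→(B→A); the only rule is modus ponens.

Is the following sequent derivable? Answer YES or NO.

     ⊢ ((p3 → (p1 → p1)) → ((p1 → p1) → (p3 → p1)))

Enumerate valuations to refute Γ ⊢ Δ:
  v=0000: Γ:[] Δ:[((p3 → (p1 → p1)) → ((p1 → p1) → (p3 → p1)))=T] refutes=False
  v=0001: Γ:[] Δ:[((p3 → (p1 → p1)) → ((p1 → p1) → (p3 → p1)))=F] refutes=True  ← countermodel

Result: NO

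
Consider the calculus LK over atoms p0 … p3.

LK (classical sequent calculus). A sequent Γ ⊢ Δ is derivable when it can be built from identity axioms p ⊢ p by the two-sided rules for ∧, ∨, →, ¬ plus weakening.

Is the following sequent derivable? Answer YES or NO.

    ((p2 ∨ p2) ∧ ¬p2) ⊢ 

Derivation (root first):
[∧L] ((p2 ∨ p2) ∧ ¬p2) ⊢ 
  [¬L] (p2 ∨ p2), ¬p2 ⊢ 
    [∨L] (p2 ∨ p2) ⊢ p2
      [Ax] p2 ⊢ p2
      [Ax] p2 ⊢ p2

Result: YES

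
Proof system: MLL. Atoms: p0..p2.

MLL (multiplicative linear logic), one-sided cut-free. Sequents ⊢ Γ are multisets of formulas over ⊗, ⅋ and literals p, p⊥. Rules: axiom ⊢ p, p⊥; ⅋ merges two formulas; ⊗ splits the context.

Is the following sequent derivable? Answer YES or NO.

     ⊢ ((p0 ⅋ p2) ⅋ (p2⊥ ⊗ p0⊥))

Derivation trace:
[⅋]  ⊢ ((p0 ⅋ p2) ⅋ (p2⊥ ⊗ p0⊥))
  [⅋]  ⊢ (p2⊥ ⊗ p0⊥), (p0 ⅋ p2)
    [⊗]  ⊢ p2, p0, (p2⊥ ⊗ p0⊥)
      [Ax]  ⊢ p2, p2⊥
      [Ax]  ⊢ p0, p0⊥

Result: YES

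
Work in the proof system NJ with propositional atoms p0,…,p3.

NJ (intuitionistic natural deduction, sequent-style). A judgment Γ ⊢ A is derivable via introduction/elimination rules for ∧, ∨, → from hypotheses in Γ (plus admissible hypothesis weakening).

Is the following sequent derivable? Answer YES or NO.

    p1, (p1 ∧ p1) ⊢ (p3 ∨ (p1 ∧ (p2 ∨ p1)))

Proof tree:
[∨I₂] p1, (p1 ∧ p1) ⊢ (p3 ∨ (p1 ∧ (p2 ∨ p1)))
  [∧I] p1, (p1 ∧ p1) ⊢ (p1 ∧ (p2 ∨ p1))
    [Wk] p1, (p1 ∧ p1) ⊢ p1
      [Ax] p1 ⊢ p1
    [∨I₂] p1 ⊢ (p2 ∨ p1)
      [Ax] p1 ⊢ p1

Result: YES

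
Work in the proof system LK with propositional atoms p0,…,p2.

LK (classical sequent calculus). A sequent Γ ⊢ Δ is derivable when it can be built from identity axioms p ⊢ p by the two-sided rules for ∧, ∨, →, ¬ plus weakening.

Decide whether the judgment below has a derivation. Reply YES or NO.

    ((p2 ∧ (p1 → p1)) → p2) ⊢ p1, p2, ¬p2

Derivation (root first):
[¬R] ((p2 ∧ (p1 → p1)) → p2) ⊢ p1, p2, ¬p2
  [→L] p2, ((p2 ∧ (p1 → p1)) → p2) ⊢ p1, p2
    [∧R] p2 ⊢ (p2 ∧ (p1 → p1))
      [Ax] p2 ⊢ p2
      [→R]  ⊢ (p1 → p1)
        [Ax] p1 ⊢ p1
    [WR] p2 ⊢ p2, p1
      [Ax] p2 ⊢ p2

Result: YES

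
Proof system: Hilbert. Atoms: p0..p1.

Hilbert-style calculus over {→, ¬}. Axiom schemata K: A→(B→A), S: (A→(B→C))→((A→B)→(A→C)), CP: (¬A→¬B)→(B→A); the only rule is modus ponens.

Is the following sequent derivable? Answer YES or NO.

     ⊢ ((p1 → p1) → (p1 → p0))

Truth-table refutation:
  v=00: Γ:[] Δ:[((p1 → p1) → (p1 → p0))=T] refutes=False
  v=01: Γ:[] Δ:[((p1 → p1) → (p1 → p0))=F] refutes=True  ← countermodel

Result: NO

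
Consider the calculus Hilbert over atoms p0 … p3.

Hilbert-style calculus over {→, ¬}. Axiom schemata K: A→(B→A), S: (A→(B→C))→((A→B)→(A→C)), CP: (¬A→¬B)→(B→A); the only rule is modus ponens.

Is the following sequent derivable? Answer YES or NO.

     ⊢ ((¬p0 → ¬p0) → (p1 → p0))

Truth-table refutation:
  v=0000: Γ:[] Δ:[((¬p0 → ¬p0) → (p1 → p0))=T] refutes=False
  v=0001: Γ:[] Δ:[((¬p0 → ¬p0) → (p1 → p0))=T] refutes=False
  v=0010: Γ:[] Δ:[((¬p0 → ¬p0) → (p1 → p0))=T] refutes=False
  v=0011: Γ:[] Δ:[((¬p0 → ¬p0) → (p1 → p0))=T] refutes=False
  v=0100: Γ:[] Δ:[((¬p0 → ¬p0) → (p1 → p0))=F] refutes=True  ← countermodel

Result: NO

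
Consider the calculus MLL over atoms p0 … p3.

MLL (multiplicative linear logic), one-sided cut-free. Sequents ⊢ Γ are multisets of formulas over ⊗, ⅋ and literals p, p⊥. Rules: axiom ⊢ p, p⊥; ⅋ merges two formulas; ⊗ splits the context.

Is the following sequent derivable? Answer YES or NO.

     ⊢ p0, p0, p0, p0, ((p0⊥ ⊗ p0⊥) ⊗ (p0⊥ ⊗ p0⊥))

Proof tree:
[⊗]  ⊢ p0, p0, p0, p0, ((p0⊥ ⊗ p0⊥) ⊗ (p0⊥ ⊗ p0⊥))
  [⊗]  ⊢ p0, p0, (p0⊥ ⊗ p0⊥)
    [Ax]  ⊢ p0, p0⊥
    [Ax]  ⊢ p0, p0⊥
  [⊗]  ⊢ p0, p0, (p0⊥ ⊗ p0⊥)
    [Ax]  ⊢ p0, p0⊥
    [Ax]  ⊢ p0, p0⊥

Result: YES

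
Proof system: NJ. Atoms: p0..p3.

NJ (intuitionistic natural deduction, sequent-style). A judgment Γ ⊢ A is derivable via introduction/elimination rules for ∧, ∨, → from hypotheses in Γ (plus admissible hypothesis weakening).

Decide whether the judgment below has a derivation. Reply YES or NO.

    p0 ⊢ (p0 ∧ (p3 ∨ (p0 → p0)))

Derivation trace:
[∧I] p0 ⊢ (p0 ∧ (p3 ∨ (p0 → p0)))
  [Ax] p0 ⊢ p0
  [∨I₂]  ⊢ (p3 ∨ (p0 → p0))
    [→I]  ⊢ (p0 → p0)
      [Ax] p0 ⊢ p0

Result: YES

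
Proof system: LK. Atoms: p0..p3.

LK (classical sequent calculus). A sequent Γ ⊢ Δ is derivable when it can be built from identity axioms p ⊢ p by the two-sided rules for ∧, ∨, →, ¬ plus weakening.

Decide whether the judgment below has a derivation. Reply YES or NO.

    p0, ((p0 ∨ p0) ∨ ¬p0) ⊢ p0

Derivation trace:
[∨L] p0, ((p0 ∨ p0) ∨ ¬p0) ⊢ p0
  [∨L] (p0 ∨ p0) ⊢ p0
    [Ax] p0 ⊢ p0
    [Ax] p0 ⊢ p0
  [¬L] p0, ¬p0 ⊢ 
    [Ax] p0 ⊢ p0

Result: YES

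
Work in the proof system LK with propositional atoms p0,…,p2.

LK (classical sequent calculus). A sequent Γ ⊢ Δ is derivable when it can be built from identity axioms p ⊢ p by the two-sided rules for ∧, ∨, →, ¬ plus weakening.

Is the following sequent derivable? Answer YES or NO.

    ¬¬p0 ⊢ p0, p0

Derivation trace:
[¬L] ¬¬p0 ⊢ p0, p0
  [¬R]  ⊢ p0, p0, ¬p0
    [WR] p0 ⊢ p0, p0
      [Ax] p0 ⊢ p0

Result: YES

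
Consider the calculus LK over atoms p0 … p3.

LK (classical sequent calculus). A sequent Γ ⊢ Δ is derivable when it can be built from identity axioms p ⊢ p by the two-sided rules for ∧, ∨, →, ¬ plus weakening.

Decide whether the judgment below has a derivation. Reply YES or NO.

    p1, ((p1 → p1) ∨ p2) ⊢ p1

Proof tree:
[∨L] p1, ((p1 → p1) ∨ p2) ⊢ p1
  [→L] p1, (p1 → p1) ⊢ p1
    [Ax] p1 ⊢ p1
    [Ax] p1 ⊢ p1
  [WL] p1, p2 ⊢ p1
    [Ax] p1 ⊢ p1

Result: YES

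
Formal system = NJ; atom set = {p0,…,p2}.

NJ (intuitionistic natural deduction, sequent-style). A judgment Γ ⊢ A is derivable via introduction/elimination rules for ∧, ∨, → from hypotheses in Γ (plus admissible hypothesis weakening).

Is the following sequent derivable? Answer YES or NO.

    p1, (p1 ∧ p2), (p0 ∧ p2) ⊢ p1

Derivation (root first):
[Wk] p1, (p1 ∧ p2), (p0 ∧ p2) ⊢ p1
  [Wk] p1, (p1 ∧ p2) ⊢ p1
    [Ax] p1 ⊢ p1

Result: YES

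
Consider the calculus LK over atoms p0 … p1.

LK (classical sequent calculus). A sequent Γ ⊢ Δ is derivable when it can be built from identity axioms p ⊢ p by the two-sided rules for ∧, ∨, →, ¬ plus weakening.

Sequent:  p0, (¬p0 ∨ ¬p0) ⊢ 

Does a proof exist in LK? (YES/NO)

Derivation (root first):
[∨L] p0, (¬p0 ∨ ¬p0) ⊢ 
  [¬L] p0, ¬p0 ⊢ 
    [Ax] p0 ⊢ p0
  [¬L] p0, ¬p0 ⊢ 
    [Ax] p0 ⊢ p0

Result: YES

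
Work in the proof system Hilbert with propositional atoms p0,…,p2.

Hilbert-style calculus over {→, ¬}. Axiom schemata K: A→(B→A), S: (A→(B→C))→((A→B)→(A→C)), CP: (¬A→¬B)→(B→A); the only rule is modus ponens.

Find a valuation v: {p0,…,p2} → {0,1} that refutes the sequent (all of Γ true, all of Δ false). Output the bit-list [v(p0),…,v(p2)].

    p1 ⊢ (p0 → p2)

Enumerate valuations to refute Γ ⊢ Δ:
  v=000: Γ:[p1=F] Δ:[(p0 → p2)=T] refutes=False
  v=001: Γ:[p1=F] Δ:[(p0 → p2)=T] refutes=False
  v=010: Γ:[p1=T] Δ:[(p0 → p2)=T] refutes=False
  v=011: Γ:[p1=T] Δ:[(p0 → p2)=T] refutes=False
  v=100: Γ:[p1=F] Δ:[(p0 → p2)=F] refutes=False
  v=101: Γ:[p1=F] Δ:[(p0 → p2)=T] refutes=False
  v=110: Γ:[p1=T] Δ:[(p0 → p2)=F] refutes=True  ← countermodel

Result: [1, 1, 0]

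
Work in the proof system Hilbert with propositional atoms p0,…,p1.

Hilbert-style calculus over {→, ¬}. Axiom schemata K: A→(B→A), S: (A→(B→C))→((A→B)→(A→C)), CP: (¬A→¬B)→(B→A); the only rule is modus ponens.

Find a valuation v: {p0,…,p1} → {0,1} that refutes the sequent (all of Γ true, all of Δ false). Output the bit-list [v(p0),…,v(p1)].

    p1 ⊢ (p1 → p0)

Search for a countermodel by truth-table:
  v=00: Γ:[p1=F] Δ:[(p1 → p0)=T] refutes=False
  v=01: Γ:[p1=T] Δ:[(p1 → p0)=F] refutes=True  ← countermodel

Result: [0, 1]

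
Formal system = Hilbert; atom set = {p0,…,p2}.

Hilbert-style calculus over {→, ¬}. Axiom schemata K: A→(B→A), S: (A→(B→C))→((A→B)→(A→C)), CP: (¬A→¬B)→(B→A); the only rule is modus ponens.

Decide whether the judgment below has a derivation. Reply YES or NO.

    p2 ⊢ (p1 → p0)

Truth-table refutation:
  v=000: Γ:[p2=F] Δ:[(p1 → p0)=T] refutes=False
  v=001: Γ:[p2=T] Δ:[(p1 → p0)=T] refutes=False
  v=010: Γ:[p2=F] Δ:[(p1 → p0)=F] refutes=False
  v=011: Γ:[p2=T] Δ:[(p1 → p0)=F] refutes=True  ← countermodel

Result: NO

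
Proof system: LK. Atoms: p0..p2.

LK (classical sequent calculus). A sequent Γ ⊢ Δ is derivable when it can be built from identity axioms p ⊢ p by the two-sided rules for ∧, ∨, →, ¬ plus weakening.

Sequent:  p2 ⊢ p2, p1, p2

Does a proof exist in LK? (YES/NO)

Derivation trace:
[WR] p2 ⊢ p2, p1, p2
  [WR] p2 ⊢ p2, p1
    [Ax] p2 ⊢ p2

Result: YES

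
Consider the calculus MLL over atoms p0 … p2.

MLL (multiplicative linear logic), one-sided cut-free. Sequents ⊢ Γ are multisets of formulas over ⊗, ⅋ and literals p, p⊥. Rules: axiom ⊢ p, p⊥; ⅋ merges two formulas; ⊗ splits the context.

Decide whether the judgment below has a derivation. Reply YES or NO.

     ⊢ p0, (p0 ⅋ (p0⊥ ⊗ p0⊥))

Derivation trace:
[⅋]  ⊢ p0, (p0 ⅋ (p0⊥ ⊗ p0⊥))
  [⊗]  ⊢ p0, p0, (p0⊥ ⊗ p0⊥)
    [Ax]  ⊢ p0, p0⊥
    [Ax]  ⊢ p0, p0⊥

Result: YES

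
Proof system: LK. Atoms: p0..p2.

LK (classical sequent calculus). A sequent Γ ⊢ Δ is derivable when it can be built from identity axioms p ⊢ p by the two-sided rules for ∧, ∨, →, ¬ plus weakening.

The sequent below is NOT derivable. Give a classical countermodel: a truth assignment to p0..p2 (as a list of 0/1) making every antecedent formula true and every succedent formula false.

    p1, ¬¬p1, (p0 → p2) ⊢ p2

Search for a countermodel by truth-table:
  v=000: Γ:[p1=F, ¬¬p1=F, (p0 → p2)=T] Δ:[p2=F] refutes=False
  v=001: Γ:[p1=F, ¬¬p1=F, (p0 → p2)=T] Δ:[p2=T] refutes=False
  v=010: Γ:[p1=T, ¬¬p1=T, (p0 → p2)=T] Δ:[p2=F] refutes=True  ← countermodel

Result: [0, 1, 0]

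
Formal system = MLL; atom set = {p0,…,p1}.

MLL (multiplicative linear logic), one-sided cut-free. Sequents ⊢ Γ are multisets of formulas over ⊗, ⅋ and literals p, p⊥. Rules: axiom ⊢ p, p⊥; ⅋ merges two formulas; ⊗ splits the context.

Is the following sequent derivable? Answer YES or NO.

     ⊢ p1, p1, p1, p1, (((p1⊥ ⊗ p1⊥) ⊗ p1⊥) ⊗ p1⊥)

Derivation (root first):
[⊗]  ⊢ p1, p1, p1, p1, (((p1⊥ ⊗ p1⊥) ⊗ p1⊥) ⊗ p1⊥)
  [⊗]  ⊢ p1, p1, p1, ((p1⊥ ⊗ p1⊥) ⊗ p1⊥)
    [⊗]  ⊢ p1, p1, (p1⊥ ⊗ p1⊥)
      [Ax]  ⊢ p1, p1⊥
      [Ax]  ⊢ p1, p1⊥
    [Ax]  ⊢ p1, p1⊥
  [Ax]  ⊢ p1, p1⊥

Result: YES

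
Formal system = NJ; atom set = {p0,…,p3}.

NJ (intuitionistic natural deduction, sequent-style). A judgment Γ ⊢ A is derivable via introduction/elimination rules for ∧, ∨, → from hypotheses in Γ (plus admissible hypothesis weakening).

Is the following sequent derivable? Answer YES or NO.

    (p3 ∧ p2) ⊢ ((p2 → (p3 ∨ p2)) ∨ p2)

Derivation (root first):
[∨I₁] (p3 ∧ p2) ⊢ ((p2 → (p3 ∨ p2)) ∨ p2)
  [Wk] (p3 ∧ p2) ⊢ (p2 → (p3 ∨ p2))
    [→I]  ⊢ (p2 → (p3 ∨ p2))
      [∨I₂] p2 ⊢ (p3 ∨ p2)
        [Ax] p2 ⊢ p2

Result: YES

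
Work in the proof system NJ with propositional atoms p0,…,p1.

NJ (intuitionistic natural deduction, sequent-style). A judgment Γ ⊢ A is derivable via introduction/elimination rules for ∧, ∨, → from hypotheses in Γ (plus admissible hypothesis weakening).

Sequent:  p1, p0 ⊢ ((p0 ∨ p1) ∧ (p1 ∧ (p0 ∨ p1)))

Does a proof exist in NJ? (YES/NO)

Proof tree:
[∧I] p1, p0 ⊢ ((p0 ∨ p1) ∧ (p1 ∧ (p0 ∨ p1)))
  [∨I₂] p1, p1 ⊢ (p0 ∨ p1)
    [Wk] p1, p1 ⊢ p1
      [Ax] p1 ⊢ p1
  [∧I] p1, p0 ⊢ (p1 ∧ (p0 ∨ p1))
    [Wk] p1, p0 ⊢ p1
      [Ax] p1 ⊢ p1
    [∨I₂] p1, p1 ⊢ (p0 ∨ p1)
      [Wk] p1, p1 ⊢ p1
        [Ax] p1 ⊢ p1

Result: YES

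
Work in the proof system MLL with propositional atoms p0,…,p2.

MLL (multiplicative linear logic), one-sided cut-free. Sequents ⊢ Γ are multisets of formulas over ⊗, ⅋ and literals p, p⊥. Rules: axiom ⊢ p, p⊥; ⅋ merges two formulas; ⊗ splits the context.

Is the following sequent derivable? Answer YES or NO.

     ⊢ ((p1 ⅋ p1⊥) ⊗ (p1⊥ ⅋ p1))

Proof tree:
[⊗]  ⊢ ((p1 ⅋ p1⊥) ⊗ (p1⊥ ⅋ p1))
  [⅋]  ⊢ (p1 ⅋ p1⊥)
    [Ax]  ⊢ p1, p1⊥
  [⅋]  ⊢ (p1⊥ ⅋ p1)
    [Ax]  ⊢ p1, p1⊥

Result: YES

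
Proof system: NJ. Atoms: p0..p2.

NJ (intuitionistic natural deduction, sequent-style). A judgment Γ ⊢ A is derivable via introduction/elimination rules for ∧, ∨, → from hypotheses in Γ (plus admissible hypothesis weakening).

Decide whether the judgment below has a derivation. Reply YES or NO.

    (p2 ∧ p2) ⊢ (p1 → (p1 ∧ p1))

Derivation (root first):
[→I] (p2 ∧ p2) ⊢ (p1 → (p1 ∧ p1))
  [Wk] p1, (p2 ∧ p2) ⊢ (p1 ∧ p1)
    [∧I] p1 ⊢ (p1 ∧ p1)
      [Ax] p1 ⊢ p1
      [Ax] p1 ⊢ p1

Result: YES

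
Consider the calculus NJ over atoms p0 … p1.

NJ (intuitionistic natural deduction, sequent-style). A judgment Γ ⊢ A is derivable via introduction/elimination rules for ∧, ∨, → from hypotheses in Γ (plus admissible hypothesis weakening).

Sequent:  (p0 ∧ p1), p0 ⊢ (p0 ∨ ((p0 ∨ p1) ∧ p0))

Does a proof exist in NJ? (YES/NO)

Derivation (root first):
[∨I₂] (p0 ∧ p1), p0 ⊢ (p0 ∨ ((p0 ∨ p1) ∧ p0))
  [∧I] (p0 ∧ p1), p0 ⊢ ((p0 ∨ p1) ∧ p0)
    [∨I₁] p0 ⊢ (p0 ∨ p1)
      [Ax] p0 ⊢ p0
    [Wk] p0, (p0 ∧ p1) ⊢ p0
      [Ax] p0 ⊢ p0

Result: YES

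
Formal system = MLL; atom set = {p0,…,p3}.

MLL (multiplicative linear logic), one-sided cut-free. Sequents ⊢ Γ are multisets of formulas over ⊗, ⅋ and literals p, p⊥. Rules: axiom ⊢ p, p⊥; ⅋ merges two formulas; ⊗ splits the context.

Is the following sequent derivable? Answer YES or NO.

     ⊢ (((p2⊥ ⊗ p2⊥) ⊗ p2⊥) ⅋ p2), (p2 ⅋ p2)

Derivation trace:
[⅋]  ⊢ (((p2⊥ ⊗ p2⊥) ⊗ p2⊥) ⅋ p2), (p2 ⅋ p2)
  [⅋]  ⊢ p2, p2, (((p2⊥ ⊗ p2⊥) ⊗ p2⊥) ⅋ p2)
    [⊗]  ⊢ p2, p2, p2, ((p2⊥ ⊗ p2⊥) ⊗ p2⊥)
      [⊗]  ⊢ p2, p2, (p2⊥ ⊗ p2⊥)
        [Ax]  ⊢ p2, p2⊥
        [Ax]  ⊢ p2, p2⊥
      [Ax]  ⊢ p2, p2⊥

Result: YES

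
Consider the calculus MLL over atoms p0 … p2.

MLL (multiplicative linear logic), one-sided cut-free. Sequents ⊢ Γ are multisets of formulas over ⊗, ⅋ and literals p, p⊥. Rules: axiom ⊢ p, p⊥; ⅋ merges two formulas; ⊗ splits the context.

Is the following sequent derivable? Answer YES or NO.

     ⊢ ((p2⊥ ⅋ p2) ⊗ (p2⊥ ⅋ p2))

Proof tree:
[⊗]  ⊢ ((p2⊥ ⅋ p2) ⊗ (p2⊥ ⅋ p2))
  [⅋]  ⊢ (p2⊥ ⅋ p2)
    [Ax]  ⊢ p2, p2⊥
  [⅋]  ⊢ (p2⊥ ⅋ p2)
    [Ax]  ⊢ p2, p2⊥

Result: YES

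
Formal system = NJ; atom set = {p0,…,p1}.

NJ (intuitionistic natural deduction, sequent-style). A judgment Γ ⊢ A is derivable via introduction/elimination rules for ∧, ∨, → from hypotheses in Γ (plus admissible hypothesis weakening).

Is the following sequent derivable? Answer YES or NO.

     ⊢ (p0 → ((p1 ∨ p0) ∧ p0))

Derivation trace:
[→I]  ⊢ (p0 → ((p1 ∨ p0) ∧ p0))
  [∧I] p0 ⊢ ((p1 ∨ p0) ∧ p0)
    [∨I₂] p0 ⊢ (p1 ∨ p0)
      [Ax] p0 ⊢ p0
    [Ax] p0 ⊢ p0

Result: YES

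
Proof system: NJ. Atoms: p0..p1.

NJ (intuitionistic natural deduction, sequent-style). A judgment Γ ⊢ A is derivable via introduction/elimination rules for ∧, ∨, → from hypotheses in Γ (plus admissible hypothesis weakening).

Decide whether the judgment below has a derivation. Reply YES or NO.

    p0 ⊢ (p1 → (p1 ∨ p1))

Derivation trace:
[Wk] p0 ⊢ (p1 → (p1 ∨ p1))
  [→I]  ⊢ (p1 → (p1 ∨ p1))
    [∨I₂] p1 ⊢ (p1 ∨ p1)
      [Ax] p1 ⊢ p1

Result: YES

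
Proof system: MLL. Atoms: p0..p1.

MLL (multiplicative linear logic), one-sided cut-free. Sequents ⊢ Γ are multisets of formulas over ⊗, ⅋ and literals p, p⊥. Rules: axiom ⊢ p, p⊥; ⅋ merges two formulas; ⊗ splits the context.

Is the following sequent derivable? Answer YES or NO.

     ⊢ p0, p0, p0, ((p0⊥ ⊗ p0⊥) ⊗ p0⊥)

Derivation trace:
[⊗]  ⊢ p0, p0, p0, ((p0⊥ ⊗ p0⊥) ⊗ p0⊥)
  [⊗]  ⊢ p0, p0, (p0⊥ ⊗ p0⊥)
    [Ax]  ⊢ p0, p0⊥
    [Ax]  ⊢ p0, p0⊥
  [Ax]  ⊢ p0, p0⊥

Result: YES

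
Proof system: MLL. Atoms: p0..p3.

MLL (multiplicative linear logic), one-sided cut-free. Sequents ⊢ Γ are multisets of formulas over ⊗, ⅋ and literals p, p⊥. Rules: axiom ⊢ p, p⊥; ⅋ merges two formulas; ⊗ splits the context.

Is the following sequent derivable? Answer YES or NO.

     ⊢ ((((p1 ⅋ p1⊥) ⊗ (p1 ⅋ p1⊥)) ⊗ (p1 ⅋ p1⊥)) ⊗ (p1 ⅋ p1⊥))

Proof tree:
[⊗]  ⊢ ((((p1 ⅋ p1⊥) ⊗ (p1 ⅋ p1⊥)) ⊗ (p1 ⅋ p1⊥)) ⊗ (p1 ⅋ p1⊥))
  [⊗]  ⊢ (((p1 ⅋ p1⊥) ⊗ (p1 ⅋ p1⊥)) ⊗ (p1 ⅋ p1⊥))
    [⊗]  ⊢ ((p1 ⅋ p1⊥) ⊗ (p1 ⅋ p1⊥))
      [⅋]  ⊢ (p1 ⅋ p1⊥)
        [Ax]  ⊢ p1, p1⊥
      [⅋]  ⊢ (p1 ⅋ p1⊥)
        [Ax]  ⊢ p1, p1⊥
    [⅋]  ⊢ (p1 ⅋ p1⊥)
      [Ax]  ⊢ p1, p1⊥
  [⅋]  ⊢ (p1 ⅋ p1⊥)
    [Ax]  ⊢ p1, p1⊥

Result: YES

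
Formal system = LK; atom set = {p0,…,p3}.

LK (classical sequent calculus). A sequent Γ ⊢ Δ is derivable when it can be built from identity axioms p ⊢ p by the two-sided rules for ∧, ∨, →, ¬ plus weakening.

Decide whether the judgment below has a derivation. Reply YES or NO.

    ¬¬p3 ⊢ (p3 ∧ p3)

Derivation trace:
[∧R] ¬¬p3 ⊢ (p3 ∧ p3)
  [¬L] ¬¬p3 ⊢ p3
    [¬R]  ⊢ p3, ¬p3
      [Ax] p3 ⊢ p3
  [¬L] ¬¬p3 ⊢ p3
    [¬R]  ⊢ p3, ¬p3
      [Ax] p3 ⊢ p3

Result: YES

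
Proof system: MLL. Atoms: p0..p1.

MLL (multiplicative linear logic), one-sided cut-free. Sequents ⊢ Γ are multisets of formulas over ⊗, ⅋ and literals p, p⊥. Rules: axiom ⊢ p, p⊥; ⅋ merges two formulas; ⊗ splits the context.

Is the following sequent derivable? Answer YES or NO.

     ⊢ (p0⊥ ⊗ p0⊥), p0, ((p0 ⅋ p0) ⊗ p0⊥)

Derivation trace:
[⊗]  ⊢ (p0⊥ ⊗ p0⊥), p0, ((p0 ⅋ p0) ⊗ p0⊥)
  [⅋]  ⊢ (p0⊥ ⊗ p0⊥), (p0 ⅋ p0)
    [⊗]  ⊢ p0, p0, (p0⊥ ⊗ p0⊥)
      [Ax]  ⊢ p0, p0⊥
      [Ax]  ⊢ p0, p0⊥
  [Ax]  ⊢ p0, p0⊥

Result: YES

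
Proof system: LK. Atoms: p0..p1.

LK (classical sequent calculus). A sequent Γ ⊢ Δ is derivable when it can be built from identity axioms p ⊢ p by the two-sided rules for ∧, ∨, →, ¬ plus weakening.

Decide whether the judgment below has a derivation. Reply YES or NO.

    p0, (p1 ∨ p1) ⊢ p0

Derivation trace:
[∨L] p0, (p1 ∨ p1) ⊢ p0
  [WL] p0, p1 ⊢ p0
    [Ax] p0 ⊢ p0
  [WL] p0, p1 ⊢ p0
    [Ax] p0 ⊢ p0

Result: YES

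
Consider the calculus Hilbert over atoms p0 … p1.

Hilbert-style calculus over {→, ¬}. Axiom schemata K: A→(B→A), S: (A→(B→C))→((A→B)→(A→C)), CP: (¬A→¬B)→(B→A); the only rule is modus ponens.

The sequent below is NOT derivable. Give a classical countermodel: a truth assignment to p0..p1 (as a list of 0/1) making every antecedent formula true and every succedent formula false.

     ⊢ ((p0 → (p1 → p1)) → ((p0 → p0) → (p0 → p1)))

Search for a countermodel by truth-table:
  v=00: Γ:[] Δ:[((p0 → (p1 → p1)) → ((p0 → p0) → (p0 → p1)))=T] refutes=False
  v=01: Γ:[] Δ:[((p0 → (p1 → p1)) → ((p0 → p0) → (p0 → p1)))=T] refutes=False
  v=10: Γ:[] Δ:[((p0 → (p1 → p1)) → ((p0 → p0) → (p0 → p1)))=F] refutes=True  ← countermodel

Result: [1, 0]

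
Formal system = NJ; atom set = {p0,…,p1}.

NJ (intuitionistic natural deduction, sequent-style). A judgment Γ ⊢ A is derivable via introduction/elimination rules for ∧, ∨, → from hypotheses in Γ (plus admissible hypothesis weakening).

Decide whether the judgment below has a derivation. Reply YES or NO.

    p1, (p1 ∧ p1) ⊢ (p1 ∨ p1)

Proof tree:
[∨I₂] p1, (p1 ∧ p1) ⊢ (p1 ∨ p1)
  [Wk] p1, (p1 ∧ p1) ⊢ p1
    [Ax] p1 ⊢ p1

Result: YES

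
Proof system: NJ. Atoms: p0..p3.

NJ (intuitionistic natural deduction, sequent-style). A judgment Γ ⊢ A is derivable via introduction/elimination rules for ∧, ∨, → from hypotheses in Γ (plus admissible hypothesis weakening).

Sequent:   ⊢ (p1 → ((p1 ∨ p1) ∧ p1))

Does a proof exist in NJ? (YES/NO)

Derivation trace:
[→I]  ⊢ (p1 → ((p1 ∨ p1) ∧ p1))
  [∧I] p1 ⊢ ((p1 ∨ p1) ∧ p1)
    [∨I₂] p1 ⊢ (p1 ∨ p1)
      [Ax] p1 ⊢ p1
    [Ax] p1 ⊢ p1

Result: YES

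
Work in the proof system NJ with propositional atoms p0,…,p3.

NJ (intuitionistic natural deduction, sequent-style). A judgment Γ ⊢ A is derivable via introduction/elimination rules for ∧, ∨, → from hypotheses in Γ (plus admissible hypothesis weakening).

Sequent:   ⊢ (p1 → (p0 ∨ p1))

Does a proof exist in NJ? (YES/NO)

Derivation trace:
[→I]  ⊢ (p1 → (p0 ∨ p1))
  [∨I₂] p1 ⊢ (p0 ∨ p1)
    [Ax] p1 ⊢ p1

Result: YES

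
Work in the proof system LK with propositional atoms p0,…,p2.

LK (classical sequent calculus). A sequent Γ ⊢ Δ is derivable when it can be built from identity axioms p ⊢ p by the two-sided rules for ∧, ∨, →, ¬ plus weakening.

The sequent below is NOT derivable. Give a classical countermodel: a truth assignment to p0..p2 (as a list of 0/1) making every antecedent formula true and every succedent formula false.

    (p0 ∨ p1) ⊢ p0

Enumerate valuations to refute Γ ⊢ Δ:
  v=000: Γ:[(p0 ∨ p1)=F] Δ:[p0=F] refutes=False
  v=001: Γ:[(p0 ∨ p1)=F] Δ:[p0=F] refutes=False
  v=010: Γ:[(p0 ∨ p1)=T] Δ:[p0=F] refutes=True  ← countermodel

Result: [0, 1, 0]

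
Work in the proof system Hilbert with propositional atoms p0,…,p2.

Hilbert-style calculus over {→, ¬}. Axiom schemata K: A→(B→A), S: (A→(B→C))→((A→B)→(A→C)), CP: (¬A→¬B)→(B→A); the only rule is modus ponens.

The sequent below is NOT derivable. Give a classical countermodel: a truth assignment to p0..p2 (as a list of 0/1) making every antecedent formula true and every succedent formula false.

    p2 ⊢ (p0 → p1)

Search for a countermodel by truth-table:
  v=000: Γ:[p2=F] Δ:[(p0 → p1)=T] refutes=False
  v=001: Γ:[p2=T] Δ:[(p0 → p1)=T] refutes=False
  v=010: Γ:[p2=F] Δ:[(p0 → p1)=T] refutes=False
  v=011: Γ:[p2=T] Δ:[(p0 → p1)=T] refutes=False
  v=100: Γ:[p2=F] Δ:[(p0 → p1)=F] refutes=False
  v=101: Γ:[p2=T] Δ:[(p0 → p1)=F] refutes=True  ← countermodel

Result: [1, 0, 1]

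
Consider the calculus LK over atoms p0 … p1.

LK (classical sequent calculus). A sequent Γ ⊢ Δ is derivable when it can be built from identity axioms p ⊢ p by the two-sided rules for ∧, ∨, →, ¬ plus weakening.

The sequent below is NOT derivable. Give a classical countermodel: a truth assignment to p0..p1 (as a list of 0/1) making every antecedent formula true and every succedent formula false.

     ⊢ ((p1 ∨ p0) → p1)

Search for a countermodel by truth-table:
  v=00: Γ:[] Δ:[((p1 ∨ p0) → p1)=T] refutes=False
  v=01: Γ:[] Δ:[((p1 ∨ p0) → p1)=T] refutes=False
  v=10: Γ:[] Δ:[((p1 ∨ p0) → p1)=F] refutes=True  ← countermodel

Result: [1, 0]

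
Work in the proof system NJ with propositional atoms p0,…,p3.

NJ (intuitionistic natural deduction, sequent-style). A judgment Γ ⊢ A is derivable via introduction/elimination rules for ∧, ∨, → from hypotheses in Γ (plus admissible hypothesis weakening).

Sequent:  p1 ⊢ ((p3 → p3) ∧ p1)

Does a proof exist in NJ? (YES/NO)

Proof tree:
[∧I] p1 ⊢ ((p3 → p3) ∧ p1)
  [→I]  ⊢ (p3 → p3)
    [Ax] p3 ⊢ p3
  [Ax] p1 ⊢ p1

Result: YES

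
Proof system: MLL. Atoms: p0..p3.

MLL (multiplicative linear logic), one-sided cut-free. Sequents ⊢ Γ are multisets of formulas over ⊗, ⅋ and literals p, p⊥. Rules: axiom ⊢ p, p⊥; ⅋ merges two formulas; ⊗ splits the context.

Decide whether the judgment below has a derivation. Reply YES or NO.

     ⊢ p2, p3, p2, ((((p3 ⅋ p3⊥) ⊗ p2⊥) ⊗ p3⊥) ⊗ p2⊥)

Derivation (root first):
[⊗]  ⊢ p2, p3, p2, ((((p3 ⅋ p3⊥) ⊗ p2⊥) ⊗ p3⊥) ⊗ p2⊥)
  [⊗]  ⊢ p2, p3, (((p3 ⅋ p3⊥) ⊗ p2⊥) ⊗ p3⊥)
    [⊗]  ⊢ p2, ((p3 ⅋ p3⊥) ⊗ p2⊥)
      [⅋]  ⊢ (p3 ⅋ p3⊥)
        [Ax]  ⊢ p3, p3⊥
      [Ax]  ⊢ p2, p2⊥
    [Ax]  ⊢ p3, p3⊥
  [Ax]  ⊢ p2, p2⊥

Result: YES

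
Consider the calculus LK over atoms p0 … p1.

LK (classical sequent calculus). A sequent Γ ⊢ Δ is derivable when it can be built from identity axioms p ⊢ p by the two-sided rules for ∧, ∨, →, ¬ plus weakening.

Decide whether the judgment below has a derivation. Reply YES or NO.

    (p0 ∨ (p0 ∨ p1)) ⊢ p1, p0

Derivation (root first):
[∨L] (p0 ∨ (p0 ∨ p1)) ⊢ p1, p0
  [Ax] p0 ⊢ p0
  [∨L] (p0 ∨ p1) ⊢ p1, p0
    [Ax] p0 ⊢ p0
    [Ax] p1 ⊢ p1

Result: YES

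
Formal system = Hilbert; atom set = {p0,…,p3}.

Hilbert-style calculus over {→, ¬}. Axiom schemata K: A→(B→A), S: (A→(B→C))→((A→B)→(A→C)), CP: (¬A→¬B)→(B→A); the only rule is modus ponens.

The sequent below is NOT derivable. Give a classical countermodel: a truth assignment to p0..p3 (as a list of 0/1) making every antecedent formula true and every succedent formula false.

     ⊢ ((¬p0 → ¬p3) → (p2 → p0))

Enumerate valuations to refute Γ ⊢ Δ:
  v=0000: Γ:[] Δ:[((¬p0 → ¬p3) → (p2 → p0))=T] refutes=False
  v=0001: Γ:[] Δ:[((¬p0 → ¬p3) → (p2 → p0))=T] refutes=False
  v=0010: Γ:[] Δ:[((¬p0 → ¬p3) → (p2 → p0))=F] refutes=True  ← countermodel

Result: [0, 0, 1, 0]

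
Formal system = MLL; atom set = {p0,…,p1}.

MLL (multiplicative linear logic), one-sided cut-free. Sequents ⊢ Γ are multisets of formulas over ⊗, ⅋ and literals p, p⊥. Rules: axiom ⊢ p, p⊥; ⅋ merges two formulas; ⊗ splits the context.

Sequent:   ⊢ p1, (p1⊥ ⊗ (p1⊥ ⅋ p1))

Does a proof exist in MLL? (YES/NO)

Proof tree:
[⊗]  ⊢ p1, (p1⊥ ⊗ (p1⊥ ⅋ p1))
  [Ax]  ⊢ p1, p1⊥
  [⅋]  ⊢ (p1⊥ ⅋ p1)
    [Ax]  ⊢ p1, p1⊥

Result: YES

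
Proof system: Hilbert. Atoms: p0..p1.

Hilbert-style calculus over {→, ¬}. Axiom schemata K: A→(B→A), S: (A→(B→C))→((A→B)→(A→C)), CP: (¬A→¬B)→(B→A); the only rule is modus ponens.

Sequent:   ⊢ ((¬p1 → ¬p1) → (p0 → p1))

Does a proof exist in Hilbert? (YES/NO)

Enumerate valuations to refute Γ ⊢ Δ:
  v=00: Γ:[] Δ:[((¬p1 → ¬p1) → (p0 → p1))=T] refutes=False
  v=01: Γ:[] Δ:[((¬p1 → ¬p1) → (p0 → p1))=T] refutes=False
  v=10: Γ:[] Δ:[((¬p1 → ¬p1) → (p0 → p1))=F] refutes=True  ← countermodel

Result: NO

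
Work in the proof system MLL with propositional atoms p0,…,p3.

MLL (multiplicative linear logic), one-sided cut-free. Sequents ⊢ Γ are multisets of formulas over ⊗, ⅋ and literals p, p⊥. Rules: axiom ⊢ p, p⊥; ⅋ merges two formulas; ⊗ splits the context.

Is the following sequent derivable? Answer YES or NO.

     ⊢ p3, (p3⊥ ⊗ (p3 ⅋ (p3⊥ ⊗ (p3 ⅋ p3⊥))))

Proof tree:
[⊗]  ⊢ p3, (p3⊥ ⊗ (p3 ⅋ (p3⊥ ⊗ (p3 ⅋ p3⊥))))
  [Ax]  ⊢ p3, p3⊥
  [⅋]  ⊢ (p3 ⅋ (p3⊥ ⊗ (p3 ⅋ p3⊥)))
    [⊗]  ⊢ p3, (p3⊥ ⊗ (p3 ⅋ p3⊥))
      [Ax]  ⊢ p3, p3⊥
      [⅋]  ⊢ (p3 ⅋ p3⊥)
        [Ax]  ⊢ p3, p3⊥

Result: YES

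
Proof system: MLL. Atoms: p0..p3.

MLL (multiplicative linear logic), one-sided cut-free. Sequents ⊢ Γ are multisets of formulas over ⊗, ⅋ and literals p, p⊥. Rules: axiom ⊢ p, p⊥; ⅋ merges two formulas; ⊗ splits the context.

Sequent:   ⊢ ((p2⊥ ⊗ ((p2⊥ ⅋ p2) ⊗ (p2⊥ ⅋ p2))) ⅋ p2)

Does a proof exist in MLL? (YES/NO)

Proof tree:
[⅋]  ⊢ ((p2⊥ ⊗ ((p2⊥ ⅋ p2) ⊗ (p2⊥ ⅋ p2))) ⅋ p2)
  [⊗]  ⊢ p2, (p2⊥ ⊗ ((p2⊥ ⅋ p2) ⊗ (p2⊥ ⅋ p2)))
    [Ax]  ⊢ p2, p2⊥
    [⊗]  ⊢ ((p2⊥ ⅋ p2) ⊗ (p2⊥ ⅋ p2))
      [⅋]  ⊢ (p2⊥ ⅋ p2)
        [Ax]  ⊢ p2, p2⊥
      [⅋]  ⊢ (p2⊥ ⅋ p2)
        [Ax]  ⊢ p2, p2⊥

Result: YES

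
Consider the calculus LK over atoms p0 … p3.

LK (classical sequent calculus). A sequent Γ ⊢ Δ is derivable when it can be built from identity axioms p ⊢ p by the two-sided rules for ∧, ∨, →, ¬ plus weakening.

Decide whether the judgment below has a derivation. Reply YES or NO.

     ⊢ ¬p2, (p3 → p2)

Derivation trace:
[→R]  ⊢ ¬p2, (p3 → p2)
  [WL] p3 ⊢ p2, ¬p2
    [¬R]  ⊢ p2, ¬p2
      [Ax] p2 ⊢ p2

Result: YES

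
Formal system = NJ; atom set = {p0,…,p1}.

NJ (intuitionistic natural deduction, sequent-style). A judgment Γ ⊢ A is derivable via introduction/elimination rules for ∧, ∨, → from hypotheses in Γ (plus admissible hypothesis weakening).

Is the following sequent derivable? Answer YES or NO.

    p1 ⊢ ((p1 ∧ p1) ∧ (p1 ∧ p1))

Proof tree:
[∧I] p1 ⊢ ((p1 ∧ p1) ∧ (p1 ∧ p1))
  [∧I] p1 ⊢ (p1 ∧ p1)
    [Ax] p1 ⊢ p1
    [Ax] p1 ⊢ p1
  [∧I] p1 ⊢ (p1 ∧ p1)
    [Ax] p1 ⊢ p1
    [Ax] p1 ⊢ p1

Result: YES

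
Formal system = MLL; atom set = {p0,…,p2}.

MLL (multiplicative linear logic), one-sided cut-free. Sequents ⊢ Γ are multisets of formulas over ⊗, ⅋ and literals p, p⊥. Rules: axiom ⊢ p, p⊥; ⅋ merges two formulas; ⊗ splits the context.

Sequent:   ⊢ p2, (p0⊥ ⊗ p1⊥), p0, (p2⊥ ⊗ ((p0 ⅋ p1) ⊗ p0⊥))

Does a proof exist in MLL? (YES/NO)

Derivation trace:
[⊗]  ⊢ p2, (p0⊥ ⊗ p1⊥), p0, (p2⊥ ⊗ ((p0 ⅋ p1) ⊗ p0⊥))
  [Ax]  ⊢ p2, p2⊥
  [⊗]  ⊢ (p0⊥ ⊗ p1⊥), p0, ((p0 ⅋ p1) ⊗ p0⊥)
    [⅋]  ⊢ (p0⊥ ⊗ p1⊥), (p0 ⅋ p1)
      [⊗]  ⊢ p0, p1, (p0⊥ ⊗ p1⊥)
        [Ax]  ⊢ p0, p0⊥
        [Ax]  ⊢ p1, p1⊥
    [Ax]  ⊢ p0, p0⊥

Result: YES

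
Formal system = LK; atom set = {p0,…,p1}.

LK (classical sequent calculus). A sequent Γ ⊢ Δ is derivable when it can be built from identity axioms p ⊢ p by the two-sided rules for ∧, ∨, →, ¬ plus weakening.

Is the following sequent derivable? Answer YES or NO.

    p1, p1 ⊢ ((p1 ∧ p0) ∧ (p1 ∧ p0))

Truth-table refutation:
  v=00: Γ:[p1=F, p1=F] Δ:[((p1 ∧ p0) ∧ (p1 ∧ p0))=F] refutes=False
  v=01: Γ:[p1=T, p1=T] Δ:[((p1 ∧ p0) ∧ (p1 ∧ p0))=F] refutes=True  ← countermodel

Result: NO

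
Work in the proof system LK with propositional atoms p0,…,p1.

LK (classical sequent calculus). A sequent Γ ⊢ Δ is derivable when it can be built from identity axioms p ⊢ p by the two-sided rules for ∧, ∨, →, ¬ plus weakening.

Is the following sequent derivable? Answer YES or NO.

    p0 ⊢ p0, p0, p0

Derivation trace:
[WR] p0 ⊢ p0, p0, p0
  [WR] p0 ⊢ p0, p0
    [Ax] p0 ⊢ p0

Result: YES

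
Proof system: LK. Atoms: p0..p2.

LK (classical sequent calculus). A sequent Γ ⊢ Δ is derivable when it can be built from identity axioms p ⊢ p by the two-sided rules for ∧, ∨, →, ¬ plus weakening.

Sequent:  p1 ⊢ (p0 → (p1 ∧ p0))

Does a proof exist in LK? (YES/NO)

Proof tree:
[→R] p1 ⊢ (p0 → (p1 ∧ p0))
  [∧R] p1, p0 ⊢ (p1 ∧ p0)
    [Ax] p1 ⊢ p1
    [Ax] p0 ⊢ p0

Result: YES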